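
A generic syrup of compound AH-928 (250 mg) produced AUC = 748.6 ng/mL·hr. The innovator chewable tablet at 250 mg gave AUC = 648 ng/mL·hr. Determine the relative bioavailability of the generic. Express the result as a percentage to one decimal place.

F_rel = (AUC_test/D_test) / (AUC_ref/D_ref)
      = (748.6/250) / (648/250)
      = 2.9944 / 2.592 = 1.1552 = 115.52%

F_rel = 115.5%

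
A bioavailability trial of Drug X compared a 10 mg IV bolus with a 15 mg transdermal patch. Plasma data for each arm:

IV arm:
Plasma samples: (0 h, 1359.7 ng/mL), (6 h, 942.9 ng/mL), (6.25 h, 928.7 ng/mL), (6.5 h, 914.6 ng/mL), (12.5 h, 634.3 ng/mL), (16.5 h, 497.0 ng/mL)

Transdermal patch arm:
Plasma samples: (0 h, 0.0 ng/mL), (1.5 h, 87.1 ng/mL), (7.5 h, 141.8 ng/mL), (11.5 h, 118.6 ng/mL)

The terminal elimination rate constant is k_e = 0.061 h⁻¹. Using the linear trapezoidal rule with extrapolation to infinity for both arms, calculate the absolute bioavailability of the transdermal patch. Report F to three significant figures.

Trapezoidal AUC_0→16.5 (IV):
  [0→6]: (1359.7+942.9)/2 × 6 = 6907.8
  [6→6.25]: (942.9+928.7)/2 × 0.25 = 233.95
  [6.25→6.5]: (928.7+914.6)/2 × 0.25 = 230.4125
  [6.5→12.5]: (914.6+634.3)/2 × 6 = 4646.7
  [12.5→16.5]: (634.3+497.0)/2 × 4 = 2262.6
  Sum = 14281.4625 ng/mL·h
IV tail: 497.0/0.061 = 8147.541; AUC_iv,0→∞ = 14281.4625 + 8147.541 = 22429.0035 ng/mL·h
Trapezoidal AUC_0→11.5 (transdermal patch):
  [0→1.5]: (0.0+87.1)/2 × 1.5 = 65.325
  [1.5→7.5]: (87.1+141.8)/2 × 6 = 686.7
  [7.5→11.5]: (141.8+118.6)/2 × 4 = 520.8
  Sum = 1272.825 ng/mL·h
transdermal patch tail: 118.6/0.061 = 1944.262; AUC_ev,0→∞ = 1272.825 + 1944.262 = 3217.087 ng/mL·h
F = (AUC_ev/D_ev)/(AUC_iv/D_iv) = (3217.087/15)/(22429.0035/10) = 214.472/2242.9 = 0.0956

F = 0.0956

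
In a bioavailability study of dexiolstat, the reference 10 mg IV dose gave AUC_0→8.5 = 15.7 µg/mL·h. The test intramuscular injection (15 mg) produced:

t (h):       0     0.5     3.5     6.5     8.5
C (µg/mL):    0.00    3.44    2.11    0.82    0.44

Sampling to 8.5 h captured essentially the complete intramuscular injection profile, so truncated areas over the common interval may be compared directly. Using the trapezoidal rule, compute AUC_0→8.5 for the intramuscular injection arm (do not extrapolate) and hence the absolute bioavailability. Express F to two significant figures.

F = 0.63

Trapezoidal AUC_0→8.5 (intramuscular injection):
  [0→0.5]: (0.00+3.44)/2 × 0.5 = 0.86
  [0.5→3.5]: (3.44+2.11)/2 × 3 = 8.325
  [3.5→6.5]: (2.11+0.82)/2 × 3 = 4.395
  [6.5→8.5]: (0.82+0.44)/2 × 2 = 1.26
  Sum = 14.84 µg/mL·h
F = (AUC_ev/D_ev)/(AUC_iv/D_iv) = (14.84/15)/(15.7/10) = 0.989333/1.57 = 0.6301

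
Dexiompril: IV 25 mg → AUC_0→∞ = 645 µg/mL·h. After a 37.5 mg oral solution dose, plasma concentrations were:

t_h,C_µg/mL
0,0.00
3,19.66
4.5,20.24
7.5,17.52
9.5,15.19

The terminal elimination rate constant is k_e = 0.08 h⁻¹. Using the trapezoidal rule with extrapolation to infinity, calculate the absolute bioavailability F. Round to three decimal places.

F = 0.350

Trapezoidal AUC_0→9.5 (oral solution):
  [0→3]: (0.00+19.66)/2 × 3 = 29.49
  [3→4.5]: (19.66+20.24)/2 × 1.5 = 29.925
  [4.5→7.5]: (20.24+17.52)/2 × 3 = 56.64
  [7.5→9.5]: (17.52+15.19)/2 × 2 = 32.71
  Sum = 148.765 µg/mL·h
Tail: C_last/k_e = 15.19/0.08 = 189.875
AUC_0→∞ (oral solution) = 148.765 + 189.875 = 338.64 µg/mL·h
F = (AUC_ev/D_ev)/(AUC_iv/D_iv) = (338.64/37.5)/(645/25) = 9.0304/25.8 = 0.3500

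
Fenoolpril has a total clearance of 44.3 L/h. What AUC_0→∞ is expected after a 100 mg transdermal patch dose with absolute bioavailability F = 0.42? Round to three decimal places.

AUC = 0.948 mg/L·h

AUC_0→∞ = F × Dose / CL
        = 0.42 × 100 / 44.3 = 0.948081 mg/L·h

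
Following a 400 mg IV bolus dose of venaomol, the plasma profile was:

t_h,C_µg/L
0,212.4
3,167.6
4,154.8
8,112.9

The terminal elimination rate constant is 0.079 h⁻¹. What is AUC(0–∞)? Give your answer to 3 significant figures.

Trapezoidal AUC_0→8:
  [0→3]: (212.4+167.6)/2 × 3 = 570.0
  [3→4]: (167.6+154.8)/2 × 1 = 161.2
  [4→8]: (154.8+112.9)/2 × 4 = 535.4
  Sum = 1266.6 µg/L·h
Extrapolated tail: C_last / k_e = 112.9 / 0.079 = 1429.114
AUC_0→∞ = 1266.6 + 1429.114 = 2695.714 µg/L·h

AUC = 2700 µg/L·h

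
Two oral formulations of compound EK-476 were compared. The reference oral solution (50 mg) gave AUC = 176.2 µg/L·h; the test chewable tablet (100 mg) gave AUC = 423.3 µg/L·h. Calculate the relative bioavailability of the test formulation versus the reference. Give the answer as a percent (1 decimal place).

F_rel = 120.1%

F_rel = (AUC_test/D_test) / (AUC_ref/D_ref)
      = (423.3/100) / (176.2/50)
      = 4.233 / 3.524 = 1.2012 = 120.12%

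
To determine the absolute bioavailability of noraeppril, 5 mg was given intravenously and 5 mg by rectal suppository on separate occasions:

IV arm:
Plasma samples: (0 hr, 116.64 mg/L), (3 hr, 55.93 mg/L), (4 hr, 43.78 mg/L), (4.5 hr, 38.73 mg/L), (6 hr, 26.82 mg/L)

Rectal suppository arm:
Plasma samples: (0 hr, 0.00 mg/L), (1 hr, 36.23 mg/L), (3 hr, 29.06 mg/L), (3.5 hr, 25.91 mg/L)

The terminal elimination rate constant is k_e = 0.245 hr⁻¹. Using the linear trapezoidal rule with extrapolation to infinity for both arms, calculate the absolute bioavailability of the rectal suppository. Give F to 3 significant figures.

Trapezoidal AUC_0→6 (IV):
  [0→3]: (116.64+55.93)/2 × 3 = 258.855
  [3→4]: (55.93+43.78)/2 × 1 = 49.855
  [4→4.5]: (43.78+38.73)/2 × 0.5 = 20.6275
  [4.5→6]: (38.73+26.82)/2 × 1.5 = 49.1625
  Sum = 378.5 mg/L·hr
IV tail: 26.82/0.245 = 109.469; AUC_iv,0→∞ = 378.5 + 109.469 = 487.969 mg/L·hr
Trapezoidal AUC_0→3.5 (rectal suppository):
  [0→1]: (0.00+36.23)/2 × 1 = 18.115
  [1→3]: (36.23+29.06)/2 × 2 = 65.29
  [3→3.5]: (29.06+25.91)/2 × 0.5 = 13.7425
  Sum = 97.1475 mg/L·hr
rectal suppository tail: 25.91/0.245 = 105.755; AUC_ev,0→∞ = 97.1475 + 105.755 = 202.9025 mg/L·hr
F = (AUC_ev/D_ev)/(AUC_iv/D_iv) = (202.9025/5)/(487.969/5) = 40.5805/97.5938 = 0.4158

F = 0.416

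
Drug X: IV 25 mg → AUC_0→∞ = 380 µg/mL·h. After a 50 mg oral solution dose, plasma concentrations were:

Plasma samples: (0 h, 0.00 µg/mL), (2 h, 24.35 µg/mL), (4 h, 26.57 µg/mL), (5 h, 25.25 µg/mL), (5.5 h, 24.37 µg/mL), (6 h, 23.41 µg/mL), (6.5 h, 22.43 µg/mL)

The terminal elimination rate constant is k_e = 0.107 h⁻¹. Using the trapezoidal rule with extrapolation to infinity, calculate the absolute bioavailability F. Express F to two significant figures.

F = 0.46

Trapezoidal AUC_0→6.5 (oral solution):
  [0→2]: (0.00+24.35)/2 × 2 = 24.35
  [2→4]: (24.35+26.57)/2 × 2 = 50.92
  [4→5]: (26.57+25.25)/2 × 1 = 25.91
  [5→5.5]: (25.25+24.37)/2 × 0.5 = 12.405
  [5.5→6]: (24.37+23.41)/2 × 0.5 = 11.945
  [6→6.5]: (23.41+22.43)/2 × 0.5 = 11.46
  Sum = 136.99 µg/mL·h
Tail: C_last/k_e = 22.43/0.107 = 209.626
AUC_0→∞ (oral solution) = 136.99 + 209.626 = 346.616 µg/mL·h
F = (AUC_ev/D_ev)/(AUC_iv/D_iv) = (346.616/50)/(380/25) = 6.93232/15.2 = 0.4561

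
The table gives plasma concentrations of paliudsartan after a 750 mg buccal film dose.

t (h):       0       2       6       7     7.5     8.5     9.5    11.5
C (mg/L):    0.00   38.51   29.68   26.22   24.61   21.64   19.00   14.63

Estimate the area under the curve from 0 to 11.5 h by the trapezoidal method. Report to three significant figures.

AUC = 293 mg/L·h

Trapezoidal AUC_0→11.5:
  [0→2]: (0.00+38.51)/2 × 2 = 38.51
  [2→6]: (38.51+29.68)/2 × 4 = 136.38
  [6→7]: (29.68+26.22)/2 × 1 = 27.95
  [7→7.5]: (26.22+24.61)/2 × 0.5 = 12.7075
  [7.5→8.5]: (24.61+21.64)/2 × 1 = 23.125
  [8.5→9.5]: (21.64+19.00)/2 × 1 = 20.32
  [9.5→11.5]: (19.00+14.63)/2 × 2 = 33.63
  Sum = 292.6225 mg/L·h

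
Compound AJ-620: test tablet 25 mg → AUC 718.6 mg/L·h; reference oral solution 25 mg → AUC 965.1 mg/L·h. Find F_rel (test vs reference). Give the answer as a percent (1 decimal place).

F_rel = (AUC_test/D_test) / (AUC_ref/D_ref)
      = (718.6/25) / (965.1/25)
      = 28.744 / 38.604 = 0.7446 = 74.46%

F_rel = 74.5%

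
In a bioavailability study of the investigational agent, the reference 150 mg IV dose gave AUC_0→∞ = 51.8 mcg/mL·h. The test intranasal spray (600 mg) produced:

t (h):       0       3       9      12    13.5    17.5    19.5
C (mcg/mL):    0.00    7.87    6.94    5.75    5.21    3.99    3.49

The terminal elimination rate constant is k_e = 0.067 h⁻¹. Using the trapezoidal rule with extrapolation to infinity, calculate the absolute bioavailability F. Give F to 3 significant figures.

Trapezoidal AUC_0→19.5 (intranasal spray):
  [0→3]: (0.00+7.87)/2 × 3 = 11.805
  [3→9]: (7.87+6.94)/2 × 6 = 44.43
  [9→12]: (6.94+5.75)/2 × 3 = 19.035
  [12→13.5]: (5.75+5.21)/2 × 1.5 = 8.22
  [13.5→17.5]: (5.21+3.99)/2 × 4 = 18.4
  [17.5→19.5]: (3.99+3.49)/2 × 2 = 7.48
  Sum = 109.37 mcg/mL·h
Tail: C_last/k_e = 3.49/0.067 = 52.090
AUC_0→∞ (intranasal spray) = 109.37 + 52.090 = 161.46 mcg/mL·h
F = (AUC_ev/D_ev)/(AUC_iv/D_iv) = (161.46/600)/(51.8/150) = 0.2691/0.345333 = 0.7792

F = 0.779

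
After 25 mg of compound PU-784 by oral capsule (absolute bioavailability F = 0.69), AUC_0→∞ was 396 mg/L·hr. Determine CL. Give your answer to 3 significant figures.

CL = F × Dose / AUC_0→∞
   = 0.69 × 25 / 396 = 0.0435606 L/hr

CL = 0.0436 L/hr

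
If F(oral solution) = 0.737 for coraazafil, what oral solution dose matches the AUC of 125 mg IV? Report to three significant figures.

D_oral = 170 mg

For equal systemic exposure: F × D_ev = D_iv
D_ev = D_iv / F = 125 / 0.737 = 169.607 mg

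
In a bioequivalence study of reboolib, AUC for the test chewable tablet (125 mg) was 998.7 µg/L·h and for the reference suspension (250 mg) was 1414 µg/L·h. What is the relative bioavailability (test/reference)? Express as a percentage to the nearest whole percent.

F_rel = (AUC_test/D_test) / (AUC_ref/D_ref)
      = (998.7/125) / (1414/250)
      = 7.9896 / 5.656 = 1.4126 = 141.26%

F_rel = 141%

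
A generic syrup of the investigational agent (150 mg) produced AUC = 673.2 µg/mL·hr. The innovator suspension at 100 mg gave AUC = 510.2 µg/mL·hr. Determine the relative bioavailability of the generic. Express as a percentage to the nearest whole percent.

F_rel = 88%

F_rel = (AUC_test/D_test) / (AUC_ref/D_ref)
      = (673.2/150) / (510.2/100)
      = 4.488 / 5.102 = 0.8797 = 87.97%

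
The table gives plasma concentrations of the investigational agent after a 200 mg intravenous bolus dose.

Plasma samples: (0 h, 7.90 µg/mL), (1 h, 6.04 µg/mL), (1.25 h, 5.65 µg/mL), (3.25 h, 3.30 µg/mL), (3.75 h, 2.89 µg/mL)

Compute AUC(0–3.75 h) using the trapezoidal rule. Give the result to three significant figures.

AUC = 18.9 µg/mL·h

Trapezoidal AUC_0→3.75:
  [0→1]: (7.90+6.04)/2 × 1 = 6.97
  [1→1.25]: (6.04+5.65)/2 × 0.25 = 1.46125
  [1.25→3.25]: (5.65+3.30)/2 × 2 = 8.95
  [3.25→3.75]: (3.30+2.89)/2 × 0.5 = 1.5475
  Sum = 18.92875 µg/mL·h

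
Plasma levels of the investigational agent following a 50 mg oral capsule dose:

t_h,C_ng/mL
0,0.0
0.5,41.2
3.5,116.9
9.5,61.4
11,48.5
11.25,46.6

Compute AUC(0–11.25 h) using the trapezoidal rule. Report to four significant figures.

Trapezoidal AUC_0→11.25:
  [0→0.5]: (0.0+41.2)/2 × 0.5 = 10.3
  [0.5→3.5]: (41.2+116.9)/2 × 3 = 237.15
  [3.5→9.5]: (116.9+61.4)/2 × 6 = 534.9
  [9.5→11]: (61.4+48.5)/2 × 1.5 = 82.425
  [11→11.25]: (48.5+46.6)/2 × 0.25 = 11.8875
  Sum = 876.6625 ng/mL·h

AUC = 876.7 ng/mL·h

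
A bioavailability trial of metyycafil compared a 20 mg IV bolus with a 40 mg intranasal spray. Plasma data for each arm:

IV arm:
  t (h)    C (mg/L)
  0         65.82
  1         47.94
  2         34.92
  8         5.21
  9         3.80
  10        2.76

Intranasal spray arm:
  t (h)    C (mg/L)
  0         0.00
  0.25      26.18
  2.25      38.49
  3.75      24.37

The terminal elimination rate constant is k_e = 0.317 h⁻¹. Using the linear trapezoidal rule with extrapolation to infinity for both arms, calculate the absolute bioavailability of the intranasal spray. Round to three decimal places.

Trapezoidal AUC_0→10 (IV):
  [0→1]: (65.82+47.94)/2 × 1 = 56.88
  [1→2]: (47.94+34.92)/2 × 1 = 41.43
  [2→8]: (34.92+5.21)/2 × 6 = 120.39
  [8→9]: (5.21+3.80)/2 × 1 = 4.505
  [9→10]: (3.80+2.76)/2 × 1 = 3.28
  Sum = 226.485 mg/L·h
IV tail: 2.76/0.317 = 8.707; AUC_iv,0→∞ = 226.485 + 8.707 = 235.192 mg/L·h
Trapezoidal AUC_0→3.75 (intranasal spray):
  [0→0.25]: (0.00+26.18)/2 × 0.25 = 3.2725
  [0.25→2.25]: (26.18+38.49)/2 × 2 = 64.67
  [2.25→3.75]: (38.49+24.37)/2 × 1.5 = 47.145
  Sum = 115.0875 mg/L·h
intranasal spray tail: 24.37/0.317 = 76.877; AUC_ev,0→∞ = 115.0875 + 76.877 = 191.9645 mg/L·h
F = (AUC_ev/D_ev)/(AUC_iv/D_iv) = (191.9645/40)/(235.192/20) = 4.7991125/11.7596 = 0.4081

F = 0.408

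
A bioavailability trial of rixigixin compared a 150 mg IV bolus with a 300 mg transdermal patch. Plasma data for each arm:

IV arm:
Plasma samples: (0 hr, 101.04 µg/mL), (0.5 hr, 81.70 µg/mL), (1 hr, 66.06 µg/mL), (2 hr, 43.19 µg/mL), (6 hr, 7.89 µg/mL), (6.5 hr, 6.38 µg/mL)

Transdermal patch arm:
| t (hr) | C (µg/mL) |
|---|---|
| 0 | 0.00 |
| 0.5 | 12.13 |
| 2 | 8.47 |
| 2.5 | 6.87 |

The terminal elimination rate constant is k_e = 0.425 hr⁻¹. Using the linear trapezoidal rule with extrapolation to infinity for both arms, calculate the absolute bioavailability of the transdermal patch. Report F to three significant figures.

Trapezoidal AUC_0→6.5 (IV):
  [0→0.5]: (101.04+81.70)/2 × 0.5 = 45.685
  [0.5→1]: (81.70+66.06)/2 × 0.5 = 36.94
  [1→2]: (66.06+43.19)/2 × 1 = 54.625
  [2→6]: (43.19+7.89)/2 × 4 = 102.16
  [6→6.5]: (7.89+6.38)/2 × 0.5 = 3.5675
  Sum = 242.9775 µg/mL·hr
IV tail: 6.38/0.425 = 15.012; AUC_iv,0→∞ = 242.9775 + 15.012 = 257.9895 µg/mL·hr
Trapezoidal AUC_0→2.5 (transdermal patch):
  [0→0.5]: (0.00+12.13)/2 × 0.5 = 3.0325
  [0.5→2]: (12.13+8.47)/2 × 1.5 = 15.45
  [2→2.5]: (8.47+6.87)/2 × 0.5 = 3.835
  Sum = 22.3175 µg/mL·hr
transdermal patch tail: 6.87/0.425 = 16.165; AUC_ev,0→∞ = 22.3175 + 16.165 = 38.4825 µg/mL·hr
F = (AUC_ev/D_ev)/(AUC_iv/D_iv) = (38.4825/300)/(257.9895/150) = 0.128275/1.71993 = 0.0746

F = 0.0746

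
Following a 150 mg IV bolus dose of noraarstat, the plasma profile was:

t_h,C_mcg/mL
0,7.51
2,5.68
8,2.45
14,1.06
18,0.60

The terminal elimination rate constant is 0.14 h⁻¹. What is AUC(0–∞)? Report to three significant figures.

AUC = 55.7 mcg/mL·h

Trapezoidal AUC_0→18:
  [0→2]: (7.51+5.68)/2 × 2 = 13.19
  [2→8]: (5.68+2.45)/2 × 6 = 24.39
  [8→14]: (2.45+1.06)/2 × 6 = 10.53
  [14→18]: (1.06+0.60)/2 × 4 = 3.32
  Sum = 51.43 mcg/mL·h
Extrapolated tail: C_last / k_e = 0.60 / 0.14 = 4.286
AUC_0→∞ = 51.43 + 4.286 = 55.716 mcg/mL·h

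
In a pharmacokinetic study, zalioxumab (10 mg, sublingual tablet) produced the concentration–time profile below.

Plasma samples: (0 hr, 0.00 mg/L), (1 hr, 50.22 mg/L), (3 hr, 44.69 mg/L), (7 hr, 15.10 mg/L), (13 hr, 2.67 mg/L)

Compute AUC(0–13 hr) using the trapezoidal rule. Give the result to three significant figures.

Trapezoidal AUC_0→13:
  [0→1]: (0.00+50.22)/2 × 1 = 25.11
  [1→3]: (50.22+44.69)/2 × 2 = 94.91
  [3→7]: (44.69+15.10)/2 × 4 = 119.58
  [7→13]: (15.10+2.67)/2 × 6 = 53.31
  Sum = 292.91 mg/L·hr

AUC = 293 mg/L·hr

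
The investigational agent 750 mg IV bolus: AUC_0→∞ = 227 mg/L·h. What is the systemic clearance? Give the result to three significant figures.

CL = 3.30 L/h

CL = Dose_iv / AUC_0→∞
   = 750 / 227 = 3.30396 L/h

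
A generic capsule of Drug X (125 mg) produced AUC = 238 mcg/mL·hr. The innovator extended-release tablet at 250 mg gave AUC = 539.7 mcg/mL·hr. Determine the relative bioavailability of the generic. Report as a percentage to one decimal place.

F_rel = (AUC_test/D_test) / (AUC_ref/D_ref)
      = (238/125) / (539.7/250)
      = 1.904 / 2.1588 = 0.8820 = 88.20%

F_rel = 88.2%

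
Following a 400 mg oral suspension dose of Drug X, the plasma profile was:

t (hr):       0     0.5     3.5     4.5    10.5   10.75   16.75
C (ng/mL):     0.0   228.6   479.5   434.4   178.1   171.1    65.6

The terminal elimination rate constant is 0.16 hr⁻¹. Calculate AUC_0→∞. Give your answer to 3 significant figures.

Trapezoidal AUC_0→16.75:
  [0→0.5]: (0.0+228.6)/2 × 0.5 = 57.15
  [0.5→3.5]: (228.6+479.5)/2 × 3 = 1062.15
  [3.5→4.5]: (479.5+434.4)/2 × 1 = 456.95
  [4.5→10.5]: (434.4+178.1)/2 × 6 = 1837.5
  [10.5→10.75]: (178.1+171.1)/2 × 0.25 = 43.65
  [10.75→16.75]: (171.1+65.6)/2 × 6 = 710.1
  Sum = 4167.5 ng/mL·hr
Extrapolated tail: C_last / k_e = 65.6 / 0.16 = 410.000
AUC_0→∞ = 4167.5 + 410.000 = 4577.5 ng/mL·hr

AUC = 4580 ng/mL·hr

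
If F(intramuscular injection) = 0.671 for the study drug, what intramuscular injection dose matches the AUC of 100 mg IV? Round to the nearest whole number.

For equal systemic exposure: F × D_ev = D_iv
D_ev = D_iv / F = 100 / 0.671 = 149.031 mg

D_intramuscular = 149 mg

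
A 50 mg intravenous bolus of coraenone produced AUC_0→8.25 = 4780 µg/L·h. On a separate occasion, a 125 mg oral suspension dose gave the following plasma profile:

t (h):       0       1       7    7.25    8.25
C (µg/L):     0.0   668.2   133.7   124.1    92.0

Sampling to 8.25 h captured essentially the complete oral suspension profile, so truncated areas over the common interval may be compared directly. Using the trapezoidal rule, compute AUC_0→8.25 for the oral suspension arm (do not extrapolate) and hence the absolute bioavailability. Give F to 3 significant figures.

Trapezoidal AUC_0→8.25 (oral suspension):
  [0→1]: (0.0+668.2)/2 × 1 = 334.1
  [1→7]: (668.2+133.7)/2 × 6 = 2405.7
  [7→7.25]: (133.7+124.1)/2 × 0.25 = 32.225
  [7.25→8.25]: (124.1+92.0)/2 × 1 = 108.05
  Sum = 2880.075 µg/L·h
F = (AUC_ev/D_ev)/(AUC_iv/D_iv) = (2880.075/125)/(4780/50) = 23.0406/95.6 = 0.2410

F = 0.241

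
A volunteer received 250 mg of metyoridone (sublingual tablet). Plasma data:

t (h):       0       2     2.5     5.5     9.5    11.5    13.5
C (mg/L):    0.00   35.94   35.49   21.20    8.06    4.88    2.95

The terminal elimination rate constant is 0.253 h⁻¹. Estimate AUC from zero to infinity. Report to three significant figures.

AUC = 230 mg/L·h

Trapezoidal AUC_0→13.5:
  [0→2]: (0.00+35.94)/2 × 2 = 35.94
  [2→2.5]: (35.94+35.49)/2 × 0.5 = 17.8575
  [2.5→5.5]: (35.49+21.20)/2 × 3 = 85.035
  [5.5→9.5]: (21.20+8.06)/2 × 4 = 58.52
  [9.5→11.5]: (8.06+4.88)/2 × 2 = 12.94
  [11.5→13.5]: (4.88+2.95)/2 × 2 = 7.83
  Sum = 218.1225 mg/L·h
Extrapolated tail: C_last / k_e = 2.95 / 0.253 = 11.660
AUC_0→∞ = 218.1225 + 11.660 = 229.7825 mg/L·h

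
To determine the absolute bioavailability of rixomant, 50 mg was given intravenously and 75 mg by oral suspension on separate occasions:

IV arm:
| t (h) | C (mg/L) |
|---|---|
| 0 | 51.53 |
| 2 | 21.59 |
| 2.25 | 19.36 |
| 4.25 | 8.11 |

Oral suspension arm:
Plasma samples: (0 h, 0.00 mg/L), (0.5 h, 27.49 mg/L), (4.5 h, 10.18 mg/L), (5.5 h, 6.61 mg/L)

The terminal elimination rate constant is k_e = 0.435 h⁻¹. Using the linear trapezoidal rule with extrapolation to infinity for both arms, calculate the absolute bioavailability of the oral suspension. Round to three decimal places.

Trapezoidal AUC_0→4.25 (IV):
  [0→2]: (51.53+21.59)/2 × 2 = 73.12
  [2→2.25]: (21.59+19.36)/2 × 0.25 = 5.11875
  [2.25→4.25]: (19.36+8.11)/2 × 2 = 27.47
  Sum = 105.70875 mg/L·h
IV tail: 8.11/0.435 = 18.644; AUC_iv,0→∞ = 105.70875 + 18.644 = 124.35275 mg/L·h
Trapezoidal AUC_0→5.5 (oral suspension):
  [0→0.5]: (0.00+27.49)/2 × 0.5 = 6.8725
  [0.5→4.5]: (27.49+10.18)/2 × 4 = 75.34
  [4.5→5.5]: (10.18+6.61)/2 × 1 = 8.395
  Sum = 90.6075 mg/L·h
oral suspension tail: 6.61/0.435 = 15.195; AUC_ev,0→∞ = 90.6075 + 15.195 = 105.8025 mg/L·h
F = (AUC_ev/D_ev)/(AUC_iv/D_iv) = (105.8025/75)/(124.35275/50) = 1.4107/2.487055 = 0.5672

F = 0.567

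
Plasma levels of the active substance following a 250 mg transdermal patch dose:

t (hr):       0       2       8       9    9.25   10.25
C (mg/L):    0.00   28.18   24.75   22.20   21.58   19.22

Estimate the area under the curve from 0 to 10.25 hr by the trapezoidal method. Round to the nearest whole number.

Trapezoidal AUC_0→10.25:
  [0→2]: (0.00+28.18)/2 × 2 = 28.18
  [2→8]: (28.18+24.75)/2 × 6 = 158.79
  [8→9]: (24.75+22.20)/2 × 1 = 23.475
  [9→9.25]: (22.20+21.58)/2 × 0.25 = 5.4725
  [9.25→10.25]: (21.58+19.22)/2 × 1 = 20.4
  Sum = 236.3175 mg/L·hr

AUC = 236 mg/L·hr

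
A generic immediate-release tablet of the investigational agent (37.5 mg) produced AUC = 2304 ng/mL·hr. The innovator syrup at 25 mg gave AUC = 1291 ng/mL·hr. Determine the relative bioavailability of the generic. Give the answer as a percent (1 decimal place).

F_rel = 119.0%

F_rel = (AUC_test/D_test) / (AUC_ref/D_ref)
      = (2304/37.5) / (1291/25)
      = 61.44 / 51.64 = 1.1898 = 118.98%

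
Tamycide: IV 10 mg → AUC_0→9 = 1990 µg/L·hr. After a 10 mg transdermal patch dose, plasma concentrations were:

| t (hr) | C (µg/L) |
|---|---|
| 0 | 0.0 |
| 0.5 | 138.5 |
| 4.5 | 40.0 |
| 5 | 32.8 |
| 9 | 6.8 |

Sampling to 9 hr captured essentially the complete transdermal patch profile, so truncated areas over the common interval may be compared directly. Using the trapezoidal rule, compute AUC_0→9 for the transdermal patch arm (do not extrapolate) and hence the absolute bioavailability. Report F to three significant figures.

F = 0.246

Trapezoidal AUC_0→9 (transdermal patch):
  [0→0.5]: (0.0+138.5)/2 × 0.5 = 34.625
  [0.5→4.5]: (138.5+40.0)/2 × 4 = 357.0
  [4.5→5]: (40.0+32.8)/2 × 0.5 = 18.2
  [5→9]: (32.8+6.8)/2 × 4 = 79.2
  Sum = 489.025 µg/L·hr
F = (AUC_ev/D_ev)/(AUC_iv/D_iv) = (489.025/10)/(1990/10) = 48.9025/199 = 0.2457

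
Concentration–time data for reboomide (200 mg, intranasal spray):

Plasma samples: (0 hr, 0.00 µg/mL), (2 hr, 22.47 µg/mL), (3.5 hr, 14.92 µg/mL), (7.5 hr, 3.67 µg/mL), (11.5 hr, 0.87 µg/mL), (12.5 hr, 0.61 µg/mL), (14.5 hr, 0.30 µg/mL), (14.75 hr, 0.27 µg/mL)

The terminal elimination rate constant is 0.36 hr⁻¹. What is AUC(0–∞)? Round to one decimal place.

AUC = 99.2 µg/mL·hr

Trapezoidal AUC_0→14.75:
  [0→2]: (0.00+22.47)/2 × 2 = 22.47
  [2→3.5]: (22.47+14.92)/2 × 1.5 = 28.0425
  [3.5→7.5]: (14.92+3.67)/2 × 4 = 37.18
  [7.5→11.5]: (3.67+0.87)/2 × 4 = 9.08
  [11.5→12.5]: (0.87+0.61)/2 × 1 = 0.74
  [12.5→14.5]: (0.61+0.30)/2 × 2 = 0.91
  [14.5→14.75]: (0.30+0.27)/2 × 0.25 = 0.07125
  Sum = 98.49375 µg/mL·hr
Extrapolated tail: C_last / k_e = 0.27 / 0.36 = 0.750
AUC_0→∞ = 98.49375 + 0.750 = 99.24375 µg/mL·hr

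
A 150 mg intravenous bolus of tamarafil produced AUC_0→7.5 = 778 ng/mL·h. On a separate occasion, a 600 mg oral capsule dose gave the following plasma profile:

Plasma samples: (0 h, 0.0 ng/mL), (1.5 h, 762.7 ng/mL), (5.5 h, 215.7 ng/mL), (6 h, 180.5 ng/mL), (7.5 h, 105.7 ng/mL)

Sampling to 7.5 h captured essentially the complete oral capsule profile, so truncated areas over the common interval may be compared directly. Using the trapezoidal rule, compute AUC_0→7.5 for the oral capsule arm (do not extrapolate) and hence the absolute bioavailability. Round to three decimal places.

Trapezoidal AUC_0→7.5 (oral capsule):
  [0→1.5]: (0.0+762.7)/2 × 1.5 = 572.025
  [1.5→5.5]: (762.7+215.7)/2 × 4 = 1956.8
  [5.5→6]: (215.7+180.5)/2 × 0.5 = 99.05
  [6→7.5]: (180.5+105.7)/2 × 1.5 = 214.65
  Sum = 2842.525 ng/mL·h
F = (AUC_ev/D_ev)/(AUC_iv/D_iv) = (2842.525/600)/(778/150) = 4.73754/5.18667 = 0.9134

F = 0.913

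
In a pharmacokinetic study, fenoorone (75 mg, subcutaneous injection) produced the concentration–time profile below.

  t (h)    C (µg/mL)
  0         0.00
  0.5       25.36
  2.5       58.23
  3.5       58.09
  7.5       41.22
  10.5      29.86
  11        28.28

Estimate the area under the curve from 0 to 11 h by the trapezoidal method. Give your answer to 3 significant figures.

Trapezoidal AUC_0→11:
  [0→0.5]: (0.00+25.36)/2 × 0.5 = 6.34
  [0.5→2.5]: (25.36+58.23)/2 × 2 = 83.59
  [2.5→3.5]: (58.23+58.09)/2 × 1 = 58.16
  [3.5→7.5]: (58.09+41.22)/2 × 4 = 198.62
  [7.5→10.5]: (41.22+29.86)/2 × 3 = 106.62
  [10.5→11]: (29.86+28.28)/2 × 0.5 = 14.535
  Sum = 467.865 µg/mL·h

AUC = 468 µg/mL·h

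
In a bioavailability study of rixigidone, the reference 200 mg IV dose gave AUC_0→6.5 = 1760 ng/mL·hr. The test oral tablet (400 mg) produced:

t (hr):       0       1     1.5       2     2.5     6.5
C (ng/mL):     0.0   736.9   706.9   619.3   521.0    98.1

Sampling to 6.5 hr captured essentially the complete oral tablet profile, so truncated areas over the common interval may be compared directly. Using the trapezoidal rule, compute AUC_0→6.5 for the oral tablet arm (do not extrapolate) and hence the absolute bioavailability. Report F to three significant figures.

F = 0.734

Trapezoidal AUC_0→6.5 (oral tablet):
  [0→1]: (0.0+736.9)/2 × 1 = 368.45
  [1→1.5]: (736.9+706.9)/2 × 0.5 = 360.95
  [1.5→2]: (706.9+619.3)/2 × 0.5 = 331.55
  [2→2.5]: (619.3+521.0)/2 × 0.5 = 285.075
  [2.5→6.5]: (521.0+98.1)/2 × 4 = 1238.2
  Sum = 2584.225 ng/mL·hr
F = (AUC_ev/D_ev)/(AUC_iv/D_iv) = (2584.225/400)/(1760/200) = 6.4605625/8.8 = 0.7342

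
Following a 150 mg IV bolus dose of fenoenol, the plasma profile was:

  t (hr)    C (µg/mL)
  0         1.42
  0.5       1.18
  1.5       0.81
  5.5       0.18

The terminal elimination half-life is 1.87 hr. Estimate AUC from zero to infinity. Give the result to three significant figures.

AUC = 4.11 µg/mL·hr

Trapezoidal AUC_0→5.5:
  [0→0.5]: (1.42+1.18)/2 × 0.5 = 0.65
  [0.5→1.5]: (1.18+0.81)/2 × 1 = 0.995
  [1.5→5.5]: (0.81+0.18)/2 × 4 = 1.98
  Sum = 3.625 µg/mL·hr
k_e = ln2 / t½ = 0.693147 / 1.87 = 0.3707 hr^-1
Extrapolated tail: C_last / k_e = 0.18 / 0.3707 = 0.486
AUC_0→∞ = 3.625 + 0.486 = 4.111 µg/mL·hr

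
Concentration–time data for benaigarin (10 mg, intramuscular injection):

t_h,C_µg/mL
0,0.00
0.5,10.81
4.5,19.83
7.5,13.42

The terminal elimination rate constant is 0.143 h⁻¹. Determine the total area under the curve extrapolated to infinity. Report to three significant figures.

Trapezoidal AUC_0→7.5:
  [0→0.5]: (0.00+10.81)/2 × 0.5 = 2.7025
  [0.5→4.5]: (10.81+19.83)/2 × 4 = 61.28
  [4.5→7.5]: (19.83+13.42)/2 × 3 = 49.875
  Sum = 113.8575 µg/mL·h
Extrapolated tail: C_last / k_e = 13.42 / 0.143 = 93.846
AUC_0→∞ = 113.8575 + 93.846 = 207.7035 µg/mL·h

AUC = 208 µg/mL·h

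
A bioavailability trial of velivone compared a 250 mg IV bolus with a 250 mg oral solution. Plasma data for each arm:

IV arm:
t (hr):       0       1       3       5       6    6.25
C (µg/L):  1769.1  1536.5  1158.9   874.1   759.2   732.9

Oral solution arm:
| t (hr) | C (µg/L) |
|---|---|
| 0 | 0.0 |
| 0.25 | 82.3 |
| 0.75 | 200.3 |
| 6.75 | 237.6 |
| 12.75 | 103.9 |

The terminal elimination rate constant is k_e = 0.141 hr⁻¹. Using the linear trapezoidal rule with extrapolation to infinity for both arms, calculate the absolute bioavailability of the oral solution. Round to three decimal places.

Trapezoidal AUC_0→6.25 (IV):
  [0→1]: (1769.1+1536.5)/2 × 1 = 1652.8
  [1→3]: (1536.5+1158.9)/2 × 2 = 2695.4
  [3→5]: (1158.9+874.1)/2 × 2 = 2033.0
  [5→6]: (874.1+759.2)/2 × 1 = 816.65
  [6→6.25]: (759.2+732.9)/2 × 0.25 = 186.5125
  Sum = 7384.3625 µg/L·hr
IV tail: 732.9/0.141 = 5197.872; AUC_iv,0→∞ = 7384.3625 + 5197.872 = 12582.2345 µg/L·hr
Trapezoidal AUC_0→12.75 (oral solution):
  [0→0.25]: (0.0+82.3)/2 × 0.25 = 10.2875
  [0.25→0.75]: (82.3+200.3)/2 × 0.5 = 70.65
  [0.75→6.75]: (200.3+237.6)/2 × 6 = 1313.7
  [6.75→12.75]: (237.6+103.9)/2 × 6 = 1024.5
  Sum = 2419.1375 µg/L·hr
oral solution tail: 103.9/0.141 = 736.879; AUC_ev,0→∞ = 2419.1375 + 736.879 = 3156.0165 µg/L·hr
F = (AUC_ev/D_ev)/(AUC_iv/D_iv) = (3156.0165/250)/(12582.2345/250) = 12.624066/50.328938 = 0.2508

F = 0.251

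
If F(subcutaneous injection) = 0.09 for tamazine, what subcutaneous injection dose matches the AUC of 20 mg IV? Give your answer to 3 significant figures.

D_subcutaneous = 222 mg

For equal systemic exposure: F × D_ev = D_iv
D_ev = D_iv / F = 20 / 0.09 = 222.222 mg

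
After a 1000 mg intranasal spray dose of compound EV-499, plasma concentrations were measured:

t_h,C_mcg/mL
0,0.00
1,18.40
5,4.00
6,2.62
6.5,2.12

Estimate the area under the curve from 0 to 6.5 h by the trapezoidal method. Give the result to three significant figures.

Trapezoidal AUC_0→6.5:
  [0→1]: (0.00+18.40)/2 × 1 = 9.2
  [1→5]: (18.40+4.00)/2 × 4 = 44.8
  [5→6]: (4.00+2.62)/2 × 1 = 3.31
  [6→6.5]: (2.62+2.12)/2 × 0.5 = 1.185
  Sum = 58.495 mcg/mL·h

AUC = 58.5 mcg/mL·h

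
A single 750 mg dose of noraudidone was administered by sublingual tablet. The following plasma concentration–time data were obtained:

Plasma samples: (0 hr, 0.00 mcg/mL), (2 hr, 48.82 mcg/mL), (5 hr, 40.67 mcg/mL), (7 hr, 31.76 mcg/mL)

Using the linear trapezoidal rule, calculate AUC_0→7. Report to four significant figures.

AUC = 255.5 mcg/mL·hr

Trapezoidal AUC_0→7:
  [0→2]: (0.00+48.82)/2 × 2 = 48.82
  [2→5]: (48.82+40.67)/2 × 3 = 134.235
  [5→7]: (40.67+31.76)/2 × 2 = 72.43
  Sum = 255.485 mcg/mL·hr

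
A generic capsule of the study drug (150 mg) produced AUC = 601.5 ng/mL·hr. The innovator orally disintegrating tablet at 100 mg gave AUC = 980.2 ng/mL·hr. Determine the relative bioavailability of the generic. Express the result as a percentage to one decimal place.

F_rel = (AUC_test/D_test) / (AUC_ref/D_ref)
      = (601.5/150) / (980.2/100)
      = 4.01 / 9.802 = 0.4091 = 40.91%

F_rel = 40.9%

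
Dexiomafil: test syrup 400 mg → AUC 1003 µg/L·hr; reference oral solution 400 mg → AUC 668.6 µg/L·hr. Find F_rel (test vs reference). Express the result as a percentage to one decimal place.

F_rel = (AUC_test/D_test) / (AUC_ref/D_ref)
      = (1003/400) / (668.6/400)
      = 2.5075 / 1.6715 = 1.5001 = 150.01%

F_rel = 150.0%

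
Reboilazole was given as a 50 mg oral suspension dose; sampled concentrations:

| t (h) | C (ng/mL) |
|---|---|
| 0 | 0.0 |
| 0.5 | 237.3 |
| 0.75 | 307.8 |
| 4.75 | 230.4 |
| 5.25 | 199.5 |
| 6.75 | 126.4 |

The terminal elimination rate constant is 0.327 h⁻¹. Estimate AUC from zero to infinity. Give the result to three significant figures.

AUC = 1940 ng/mL·h

Trapezoidal AUC_0→6.75:
  [0→0.5]: (0.0+237.3)/2 × 0.5 = 59.325
  [0.5→0.75]: (237.3+307.8)/2 × 0.25 = 68.1375
  [0.75→4.75]: (307.8+230.4)/2 × 4 = 1076.4
  [4.75→5.25]: (230.4+199.5)/2 × 0.5 = 107.475
  [5.25→6.75]: (199.5+126.4)/2 × 1.5 = 244.425
  Sum = 1555.7625 ng/mL·h
Extrapolated tail: C_last / k_e = 126.4 / 0.327 = 386.544
AUC_0→∞ = 1555.7625 + 386.544 = 1942.3065 ng/mL·h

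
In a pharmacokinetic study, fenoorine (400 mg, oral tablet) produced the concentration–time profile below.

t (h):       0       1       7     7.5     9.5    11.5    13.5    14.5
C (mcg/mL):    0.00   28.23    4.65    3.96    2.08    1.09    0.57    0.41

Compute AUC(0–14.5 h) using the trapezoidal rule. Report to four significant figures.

Trapezoidal AUC_0→14.5:
  [0→1]: (0.00+28.23)/2 × 1 = 14.115
  [1→7]: (28.23+4.65)/2 × 6 = 98.64
  [7→7.5]: (4.65+3.96)/2 × 0.5 = 2.1525
  [7.5→9.5]: (3.96+2.08)/2 × 2 = 6.04
  [9.5→11.5]: (2.08+1.09)/2 × 2 = 3.17
  [11.5→13.5]: (1.09+0.57)/2 × 2 = 1.66
  [13.5→14.5]: (0.57+0.41)/2 × 1 = 0.49
  Sum = 126.2675 mcg/mL·h

AUC = 126.3 mcg/mL·h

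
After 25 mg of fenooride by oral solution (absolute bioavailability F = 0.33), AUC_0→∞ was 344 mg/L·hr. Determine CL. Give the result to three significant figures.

CL = 0.0240 L/hr

CL = F × Dose / AUC_0→∞
   = 0.33 × 25 / 344 = 0.0239826 L/hr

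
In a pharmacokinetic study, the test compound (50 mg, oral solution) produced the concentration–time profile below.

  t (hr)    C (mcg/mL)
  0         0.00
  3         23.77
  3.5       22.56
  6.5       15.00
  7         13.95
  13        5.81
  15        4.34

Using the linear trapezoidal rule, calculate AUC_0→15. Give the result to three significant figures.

Trapezoidal AUC_0→15:
  [0→3]: (0.00+23.77)/2 × 3 = 35.655
  [3→3.5]: (23.77+22.56)/2 × 0.5 = 11.5825
  [3.5→6.5]: (22.56+15.00)/2 × 3 = 56.34
  [6.5→7]: (15.00+13.95)/2 × 0.5 = 7.2375
  [7→13]: (13.95+5.81)/2 × 6 = 59.28
  [13→15]: (5.81+4.34)/2 × 2 = 10.15
  Sum = 180.245 mcg/mL·hr

AUC = 180 mcg/mL·hr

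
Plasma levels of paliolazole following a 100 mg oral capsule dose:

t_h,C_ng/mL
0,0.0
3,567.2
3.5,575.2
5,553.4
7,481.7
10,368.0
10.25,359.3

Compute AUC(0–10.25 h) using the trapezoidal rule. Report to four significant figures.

Trapezoidal AUC_0→10.25:
  [0→3]: (0.0+567.2)/2 × 3 = 850.8
  [3→3.5]: (567.2+575.2)/2 × 0.5 = 285.6
  [3.5→5]: (575.2+553.4)/2 × 1.5 = 846.45
  [5→7]: (553.4+481.7)/2 × 2 = 1035.1
  [7→10]: (481.7+368.0)/2 × 3 = 1274.55
  [10→10.25]: (368.0+359.3)/2 × 0.25 = 90.9125
  Sum = 4383.4125 ng/mL·h

AUC = 4383 ng/mL·h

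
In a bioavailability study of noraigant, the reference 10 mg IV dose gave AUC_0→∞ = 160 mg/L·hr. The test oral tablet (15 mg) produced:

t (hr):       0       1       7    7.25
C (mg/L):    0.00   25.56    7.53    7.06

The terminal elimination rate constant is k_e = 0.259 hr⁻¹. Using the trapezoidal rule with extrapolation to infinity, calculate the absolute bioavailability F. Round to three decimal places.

F = 0.588

Trapezoidal AUC_0→7.25 (oral tablet):
  [0→1]: (0.00+25.56)/2 × 1 = 12.78
  [1→7]: (25.56+7.53)/2 × 6 = 99.27
  [7→7.25]: (7.53+7.06)/2 × 0.25 = 1.82375
  Sum = 113.87375 mg/L·hr
Tail: C_last/k_e = 7.06/0.259 = 27.259
AUC_0→∞ (oral tablet) = 113.87375 + 27.259 = 141.13275 mg/L·hr
F = (AUC_ev/D_ev)/(AUC_iv/D_iv) = (141.13275/15)/(160/10) = 9.40885/16 = 0.5881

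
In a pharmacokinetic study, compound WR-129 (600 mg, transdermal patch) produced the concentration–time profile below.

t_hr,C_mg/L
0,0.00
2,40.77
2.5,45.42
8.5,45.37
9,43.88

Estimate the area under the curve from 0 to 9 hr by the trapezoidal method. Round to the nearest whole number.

AUC = 357 mg/L·hr

Trapezoidal AUC_0→9:
  [0→2]: (0.00+40.77)/2 × 2 = 40.77
  [2→2.5]: (40.77+45.42)/2 × 0.5 = 21.5475
  [2.5→8.5]: (45.42+45.37)/2 × 6 = 272.37
  [8.5→9]: (45.37+43.88)/2 × 0.5 = 22.3125
  Sum = 357.0 mg/L·hr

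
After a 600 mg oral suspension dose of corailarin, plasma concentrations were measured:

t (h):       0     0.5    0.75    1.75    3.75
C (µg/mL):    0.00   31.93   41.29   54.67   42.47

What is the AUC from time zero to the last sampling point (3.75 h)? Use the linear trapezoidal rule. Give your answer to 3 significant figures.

Trapezoidal AUC_0→3.75:
  [0→0.5]: (0.00+31.93)/2 × 0.5 = 7.9825
  [0.5→0.75]: (31.93+41.29)/2 × 0.25 = 9.1525
  [0.75→1.75]: (41.29+54.67)/2 × 1 = 47.98
  [1.75→3.75]: (54.67+42.47)/2 × 2 = 97.14
  Sum = 162.255 µg/mL·h

AUC = 162 µg/mL·h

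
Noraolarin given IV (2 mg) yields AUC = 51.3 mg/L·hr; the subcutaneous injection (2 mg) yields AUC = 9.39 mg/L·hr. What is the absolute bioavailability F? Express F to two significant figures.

F = 0.18

F = (AUC_ev / D_ev) / (AUC_iv / D_iv)
  = (9.39/2) / (51.3/2)
  = 4.695 / 25.65 = 0.1830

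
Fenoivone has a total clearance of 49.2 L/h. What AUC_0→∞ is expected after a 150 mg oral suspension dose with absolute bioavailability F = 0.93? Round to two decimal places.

AUC_0→∞ = F × Dose / CL
        = 0.93 × 150 / 49.2 = 2.83537 mg/L·h

AUC = 2.84 mg/L·h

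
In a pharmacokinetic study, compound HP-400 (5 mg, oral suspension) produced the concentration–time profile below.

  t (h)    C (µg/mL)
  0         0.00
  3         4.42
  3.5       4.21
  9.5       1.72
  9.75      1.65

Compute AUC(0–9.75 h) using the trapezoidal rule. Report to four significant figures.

AUC = 27.00 µg/mL·h

Trapezoidal AUC_0→9.75:
  [0→3]: (0.00+4.42)/2 × 3 = 6.63
  [3→3.5]: (4.42+4.21)/2 × 0.5 = 2.1575
  [3.5→9.5]: (4.21+1.72)/2 × 6 = 17.79
  [9.5→9.75]: (1.72+1.65)/2 × 0.25 = 0.42125
  Sum = 26.99875 µg/mL·h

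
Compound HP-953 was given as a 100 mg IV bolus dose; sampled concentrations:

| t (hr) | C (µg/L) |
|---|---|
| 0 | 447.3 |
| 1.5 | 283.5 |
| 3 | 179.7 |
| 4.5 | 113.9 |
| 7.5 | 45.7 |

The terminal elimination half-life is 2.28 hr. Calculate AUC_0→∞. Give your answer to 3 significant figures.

Trapezoidal AUC_0→7.5:
  [0→1.5]: (447.3+283.5)/2 × 1.5 = 548.1
  [1.5→3]: (283.5+179.7)/2 × 1.5 = 347.4
  [3→4.5]: (179.7+113.9)/2 × 1.5 = 220.2
  [4.5→7.5]: (113.9+45.7)/2 × 3 = 239.4
  Sum = 1355.1 µg/L·hr
k_e = ln2 / t½ = 0.693147 / 2.28 = 0.3040 hr^-1
Extrapolated tail: C_last / k_e = 45.7 / 0.304 = 150.329
AUC_0→∞ = 1355.1 + 150.329 = 1505.429 µg/L·hr

AUC = 1510 µg/L·hr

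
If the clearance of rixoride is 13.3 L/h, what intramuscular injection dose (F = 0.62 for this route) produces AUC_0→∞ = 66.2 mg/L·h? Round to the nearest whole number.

Dose = CL × AUC_0→∞ / F
     = 13.3 × 66.2 / 0.62 = 1420.1 mg

Dose = 1420 mg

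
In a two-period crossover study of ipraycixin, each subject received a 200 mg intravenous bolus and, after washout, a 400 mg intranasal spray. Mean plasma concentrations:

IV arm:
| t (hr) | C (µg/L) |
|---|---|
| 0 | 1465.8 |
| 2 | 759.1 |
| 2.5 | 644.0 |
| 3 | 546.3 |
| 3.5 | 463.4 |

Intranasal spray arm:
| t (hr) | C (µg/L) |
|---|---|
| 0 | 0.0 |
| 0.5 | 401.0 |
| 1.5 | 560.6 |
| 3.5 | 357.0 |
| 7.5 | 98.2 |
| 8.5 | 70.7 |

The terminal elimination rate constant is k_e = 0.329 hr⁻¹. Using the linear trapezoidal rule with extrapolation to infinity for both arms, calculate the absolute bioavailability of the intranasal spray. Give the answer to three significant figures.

F = 0.299

Trapezoidal AUC_0→3.5 (IV):
  [0→2]: (1465.8+759.1)/2 × 2 = 2224.9
  [2→2.5]: (759.1+644.0)/2 × 0.5 = 350.775
  [2.5→3]: (644.0+546.3)/2 × 0.5 = 297.575
  [3→3.5]: (546.3+463.4)/2 × 0.5 = 252.425
  Sum = 3125.675 µg/L·hr
IV tail: 463.4/0.329 = 1408.511; AUC_iv,0→∞ = 3125.675 + 1408.511 = 4534.186 µg/L·hr
Trapezoidal AUC_0→8.5 (intranasal spray):
  [0→0.5]: (0.0+401.0)/2 × 0.5 = 100.25
  [0.5→1.5]: (401.0+560.6)/2 × 1 = 480.8
  [1.5→3.5]: (560.6+357.0)/2 × 2 = 917.6
  [3.5→7.5]: (357.0+98.2)/2 × 4 = 910.4
  [7.5→8.5]: (98.2+70.7)/2 × 1 = 84.45
  Sum = 2493.5 µg/L·hr
intranasal spray tail: 70.7/0.329 = 214.894; AUC_ev,0→∞ = 2493.5 + 214.894 = 2708.394 µg/L·hr
F = (AUC_ev/D_ev)/(AUC_iv/D_iv) = (2708.394/400)/(4534.186/200) = 6.770985/22.67093 = 0.2987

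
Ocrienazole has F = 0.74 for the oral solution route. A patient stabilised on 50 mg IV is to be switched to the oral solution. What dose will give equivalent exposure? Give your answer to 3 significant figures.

For equal systemic exposure: F × D_ev = D_iv
D_ev = D_iv / F = 50 / 0.74 = 67.5676 mg

D_oral = 67.6 mg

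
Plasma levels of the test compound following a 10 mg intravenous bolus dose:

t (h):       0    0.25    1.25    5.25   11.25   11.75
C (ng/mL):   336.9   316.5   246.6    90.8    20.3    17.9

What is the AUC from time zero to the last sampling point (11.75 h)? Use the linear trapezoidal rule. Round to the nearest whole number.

Trapezoidal AUC_0→11.75:
  [0→0.25]: (336.9+316.5)/2 × 0.25 = 81.675
  [0.25→1.25]: (316.5+246.6)/2 × 1 = 281.55
  [1.25→5.25]: (246.6+90.8)/2 × 4 = 674.8
  [5.25→11.25]: (90.8+20.3)/2 × 6 = 333.3
  [11.25→11.75]: (20.3+17.9)/2 × 0.5 = 9.55
  Sum = 1380.875 ng/mL·h

AUC = 1381 ng/mL·h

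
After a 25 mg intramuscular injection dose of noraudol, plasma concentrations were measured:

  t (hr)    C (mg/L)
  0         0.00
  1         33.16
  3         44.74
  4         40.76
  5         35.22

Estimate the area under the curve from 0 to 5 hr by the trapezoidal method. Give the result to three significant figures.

AUC = 175 mg/L·hr

Trapezoidal AUC_0→5:
  [0→1]: (0.00+33.16)/2 × 1 = 16.58
  [1→3]: (33.16+44.74)/2 × 2 = 77.9
  [3→4]: (44.74+40.76)/2 × 1 = 42.75
  [4→5]: (40.76+35.22)/2 × 1 = 37.99
  Sum = 175.22 mg/L·hr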